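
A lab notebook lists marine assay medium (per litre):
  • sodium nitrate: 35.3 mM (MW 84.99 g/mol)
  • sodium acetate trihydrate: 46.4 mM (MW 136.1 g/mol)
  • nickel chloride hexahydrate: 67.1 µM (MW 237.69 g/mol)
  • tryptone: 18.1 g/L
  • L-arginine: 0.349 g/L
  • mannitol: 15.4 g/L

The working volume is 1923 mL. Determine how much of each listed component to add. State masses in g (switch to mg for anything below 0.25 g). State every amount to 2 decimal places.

Target volume = 1923 mL = 1.923 L.
sodium nitrate: 35.3 mmol/L × 84.99 g/mol × 1.923 L ÷ 1000 = 5.77 g
sodium acetate trihydrate: 46.4 mmol/L × 136.1 g/mol × 1.923 L ÷ 1000 = 12.14 g
nickel chloride hexahydrate: 67.1 µmol/L × 237.69 g/mol × 1.923 L ÷ 1000 = 30.67 mg
tryptone: 18.1 g/L × 1.923 L = 34.81 g
L-arginine: 0.349 g/L × 1.923 L = 0.67 g
mannitol: 15.4 g/L × 1.923 L = 29.61 g

sodium nitrate 5.77 g; sodium acetate trihydrate 12.14 g; nickel chloride hexahydrate 30.67 mg; tryptone 34.81 g; L-arginine 0.67 g; mannitol 29.61 g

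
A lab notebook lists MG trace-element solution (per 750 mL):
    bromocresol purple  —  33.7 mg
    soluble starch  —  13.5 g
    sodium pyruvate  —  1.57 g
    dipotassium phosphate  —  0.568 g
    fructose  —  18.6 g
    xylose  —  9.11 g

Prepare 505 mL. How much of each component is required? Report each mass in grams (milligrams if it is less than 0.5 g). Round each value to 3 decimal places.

Ratio of target to recipe volume: 505 / 750 = 0.673333.
bromocresol purple: 33.7 mg × (505 mL / 750 mL) = 22.691 mg
soluble starch: 13.5 g × (505 mL / 750 mL) = 9.090 g
sodium pyruvate: 1.57 g × (505 mL / 750 mL) = 1.057 g
dipotassium phosphate: 0.568 g × (505 mL / 750 mL) = 0.382453 g = 382.453 mg
fructose: 18.6 g × (505 mL / 750 mL) = 12.524 g
xylose: 9.11 g × (505 mL / 750 mL) = 6.134 g

bromocresol purple 22.691 mg; soluble starch 9.090 g; sodium pyruvate 1.057 g; dipotassium phosphate 382.453 mg; fructose 12.524 g; xylose 6.134 g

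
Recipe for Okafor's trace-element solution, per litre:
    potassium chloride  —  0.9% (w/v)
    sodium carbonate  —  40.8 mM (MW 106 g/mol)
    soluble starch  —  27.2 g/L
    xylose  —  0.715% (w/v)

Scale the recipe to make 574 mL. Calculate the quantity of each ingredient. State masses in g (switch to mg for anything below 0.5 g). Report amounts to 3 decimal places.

potassium chloride 5.166 g; sodium carbonate 2.482 g; soluble starch 15.613 g; xylose 4.104 g

Target volume = 574 mL = 0.574 L.
potassium chloride: 0.9 g per 100 mL × 574 mL ÷ 100 = 5.166 g
sodium carbonate: 40.8 mmol/L × 106 g/mol × 0.574 L ÷ 1000 = 2.482 g
soluble starch: 27.2 g/L × 0.574 L = 15.613 g
xylose: 0.715 g per 100 mL × 574 mL ÷ 100 = 4.104 g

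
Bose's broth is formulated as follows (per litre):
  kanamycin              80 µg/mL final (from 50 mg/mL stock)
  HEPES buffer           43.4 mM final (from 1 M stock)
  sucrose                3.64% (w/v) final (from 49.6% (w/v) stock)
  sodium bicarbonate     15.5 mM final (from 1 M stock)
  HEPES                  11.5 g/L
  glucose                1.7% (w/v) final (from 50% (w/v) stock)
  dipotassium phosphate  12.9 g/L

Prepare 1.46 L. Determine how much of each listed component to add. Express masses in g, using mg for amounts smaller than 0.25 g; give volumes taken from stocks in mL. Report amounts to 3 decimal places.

kanamycin 2.336 mL; HEPES buffer 63.364 mL; sucrose 107.145 mL; sodium bicarbonate 22.630 mL; HEPES 16.790 g; glucose 49.640 mL; dipotassium phosphate 18.834 g

Working volume: 1.46 L.
kanamycin: dilute stock: 80 µg/mL × 1460 mL ÷ 50000 µg/mL = 2.336 mL
HEPES buffer: dilute stock: 43.4 mM × 1460 mL ÷ 1000 mM = 63.364 mL
sucrose: dilute stock: 3.64% ÷ 49.6% × 1460 mL = 107.145 mL
sodium bicarbonate: C1V1 = C2V2 → 15.5 mM × 1460 mL ÷ 1000 mM = 22.630 mL
HEPES: 11.5 g/L × 1.46 L = 16.790 g
glucose: C1V1 = C2V2 → 1.7% ÷ 50% × 1460 mL = 49.640 mL
dipotassium phosphate: 12.9 g/L × 1.46 L = 18.834 g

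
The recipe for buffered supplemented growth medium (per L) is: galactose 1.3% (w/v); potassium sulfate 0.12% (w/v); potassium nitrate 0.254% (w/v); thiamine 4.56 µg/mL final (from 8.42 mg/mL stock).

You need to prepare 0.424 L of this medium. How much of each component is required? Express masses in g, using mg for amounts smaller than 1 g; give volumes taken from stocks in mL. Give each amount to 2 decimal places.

Scale factor relative to 1 L: 0.424.
galactose: 1.3 g per 100 mL × 424 mL ÷ 100 = 5.51 g
potassium sulfate: 0.12 g per 100 mL × 424 mL ÷ 100 = 0.5088 g = 508.80 mg
potassium nitrate: 0.254 g per 100 mL × 424 mL ÷ 100 = 1.08 g
thiamine: C1V1 = C2V2 → 4.56 µg/mL × 424 mL ÷ 8420 µg/mL = 0.23 mL

galactose 5.51 g; potassium sulfate 508.80 mg; potassium nitrate 1.08 g; thiamine 0.23 mL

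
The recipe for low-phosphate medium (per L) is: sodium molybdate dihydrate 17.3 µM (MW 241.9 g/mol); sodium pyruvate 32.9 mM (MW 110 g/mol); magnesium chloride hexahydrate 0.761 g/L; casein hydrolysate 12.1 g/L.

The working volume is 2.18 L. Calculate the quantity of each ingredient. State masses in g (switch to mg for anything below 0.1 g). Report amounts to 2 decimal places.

Working volume: 2.18 L.
sodium molybdate dihydrate: 17.3 µmol/L × 241.9 g/mol × 2.18 L ÷ 1000 = 9.12 mg
sodium pyruvate: 32.9 mmol/L × 110 g/mol × 2.18 L ÷ 1000 = 7.89 g
magnesium chloride hexahydrate: 0.761 g/L × 2.18 L = 1.66 g
casein hydrolysate: 12.1 g/L × 2.18 L = 26.38 g

sodium molybdate dihydrate 9.12 mg; sodium pyruvate 7.89 g; magnesium chloride hexahydrate 1.66 g; casein hydrolysate 26.38 g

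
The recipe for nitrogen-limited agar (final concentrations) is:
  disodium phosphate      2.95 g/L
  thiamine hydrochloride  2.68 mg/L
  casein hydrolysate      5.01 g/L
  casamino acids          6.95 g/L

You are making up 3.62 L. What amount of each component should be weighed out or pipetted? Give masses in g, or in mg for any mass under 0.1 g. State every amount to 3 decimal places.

disodium phosphate 10.679 g; thiamine hydrochloride 9.702 mg; casein hydrolysate 18.136 g; casamino acids 25.159 g

Scale factor relative to 1 L: 3.62.
disodium phosphate: 2.95 g/L × 3.62 L = 10.679 g
thiamine hydrochloride: 2.68 mg/L × 3.62 L = 9.702 mg
casein hydrolysate: 5.01 g/L × 3.62 L = 18.136 g
casamino acids: 6.95 g/L × 3.62 L = 25.159 g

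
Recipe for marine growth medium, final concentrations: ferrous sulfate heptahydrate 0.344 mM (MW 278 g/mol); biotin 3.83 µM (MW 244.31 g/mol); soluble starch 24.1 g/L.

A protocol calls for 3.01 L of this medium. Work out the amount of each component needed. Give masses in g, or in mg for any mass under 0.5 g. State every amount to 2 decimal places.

Working volume: 3.01 L.
ferrous sulfate heptahydrate: 0.344 mmol/L × 278 mg/mmol × 3.01 L = 287.85 mg
biotin: 3.83 µmol/L × 244.31 g/mol × 3.01 L ÷ 1000 = 2.82 mg
soluble starch: 24.1 g/L × 3.01 L = 72.54 g

ferrous sulfate heptahydrate 287.85 mg; biotin 2.82 mg; soluble starch 72.54 g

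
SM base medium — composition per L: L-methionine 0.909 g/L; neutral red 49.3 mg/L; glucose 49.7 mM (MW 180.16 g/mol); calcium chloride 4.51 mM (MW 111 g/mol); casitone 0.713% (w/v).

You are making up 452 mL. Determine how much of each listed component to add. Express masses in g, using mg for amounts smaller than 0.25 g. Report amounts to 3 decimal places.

Working volume: 452 mL = 0.452 L.
L-methionine: 0.909 g/L × 0.452 L = 0.411 g
neutral red: 49.3 mg/L × 0.452 L = 22.284 mg
glucose: 49.7 mmol/L × 180.16 g/mol × 0.452 L ÷ 1000 = 4.047 g
calcium chloride: 4.51 mmol/L × 111 mg/mmol × 0.452 L = 226.276 mg
casitone: 0.713 g per 100 mL × 452 mL ÷ 100 = 3.223 g

L-methionine 0.411 g; neutral red 22.284 mg; glucose 4.047 g; calcium chloride 226.276 mg; casitone 3.223 g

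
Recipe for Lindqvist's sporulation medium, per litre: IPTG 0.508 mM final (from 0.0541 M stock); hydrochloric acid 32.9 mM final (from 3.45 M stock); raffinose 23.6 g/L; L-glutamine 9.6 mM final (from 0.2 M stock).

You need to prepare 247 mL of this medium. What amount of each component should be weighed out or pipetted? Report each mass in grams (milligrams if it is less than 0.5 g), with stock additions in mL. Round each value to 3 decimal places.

Scale factor relative to 1 L: 0.247.
IPTG: V = C2·V2/C1 = 0.508 mM × 247 mL ÷ 54.1 mM = 2.319 mL
hydrochloric acid: C1V1 = C2V2 → 32.9 mM × 247 mL ÷ 3450 mM = 2.355 mL
raffinose: 23.6 g/L × 0.247 L = 5.829 g
L-glutamine: V = C2·V2/C1 = 9.6 mM × 247 mL ÷ 200 mM = 11.856 mL

IPTG 2.319 mL; hydrochloric acid 2.355 mL; raffinose 5.829 g; L-glutamine 11.856 mL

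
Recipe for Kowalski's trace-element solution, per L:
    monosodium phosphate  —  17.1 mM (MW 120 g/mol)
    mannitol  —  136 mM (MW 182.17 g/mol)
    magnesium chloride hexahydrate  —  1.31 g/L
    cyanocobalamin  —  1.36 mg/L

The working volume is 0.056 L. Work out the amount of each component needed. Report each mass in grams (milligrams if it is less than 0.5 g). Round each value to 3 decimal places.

monosodium phosphate 114.912 mg; mannitol 1.387 g; magnesium chloride hexahydrate 73.360 mg; cyanocobalamin 0.076 mg

Scale factor relative to 1 L: 0.056.
monosodium phosphate: 17.1 mmol/L × 120 mg/mmol × 0.056 L = 114.912 mg
mannitol: 136 mmol/L × 182.17 g/mol × 0.056 L ÷ 1000 = 1.387 g
magnesium chloride hexahydrate: 1.31 g/L × 0.056 L = 0.07336 g = 73.360 mg
cyanocobalamin: 1.36 mg/L × 0.056 L = 0.076 mg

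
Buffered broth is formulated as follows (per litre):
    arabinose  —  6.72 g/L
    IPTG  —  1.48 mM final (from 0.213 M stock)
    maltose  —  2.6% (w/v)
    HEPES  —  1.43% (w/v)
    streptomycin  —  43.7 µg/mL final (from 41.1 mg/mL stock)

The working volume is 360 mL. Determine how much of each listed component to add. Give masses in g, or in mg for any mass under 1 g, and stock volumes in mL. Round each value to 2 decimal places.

Working volume: 360 mL = 0.36 L.
arabinose: 6.72 g/L × 0.36 L = 2.42 g
IPTG: dilute stock: 1.48 mM × 360 mL ÷ 213 mM = 2.50 mL
maltose: 2.6% w/v = 26 g/L → 26 × 0.36 L = 9.36 g
HEPES: 1.43 g per 100 mL × 360 mL ÷ 100 = 5.15 g
streptomycin: V = C2·V2/C1 = 43.7 µg/mL × 360 mL ÷ 41100 µg/mL = 0.38 mL

arabinose 2.42 g; IPTG 2.50 mL; maltose 9.36 g; HEPES 5.15 g; streptomycin 0.38 mL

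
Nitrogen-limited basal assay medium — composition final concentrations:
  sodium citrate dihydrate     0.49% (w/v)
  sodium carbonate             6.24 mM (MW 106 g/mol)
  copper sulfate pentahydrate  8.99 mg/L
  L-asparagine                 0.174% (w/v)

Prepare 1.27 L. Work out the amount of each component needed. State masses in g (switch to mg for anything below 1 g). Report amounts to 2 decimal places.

sodium citrate dihydrate 6.22 g; sodium carbonate 840.03 mg; copper sulfate pentahydrate 11.42 mg; L-asparagine 2.21 g

Scale factor relative to 1 L: 1.27.
sodium citrate dihydrate: 0.49 g per 100 mL × 1270 mL ÷ 100 = 6.22 g
sodium carbonate: 6.24 mmol/L × 106 mg/mmol × 1.27 L = 840.03 mg
copper sulfate pentahydrate: 8.99 mg/L × 1.27 L = 11.42 mg
L-asparagine: 0.174% w/v = 1.74 g/L → 1.74 × 1.27 L = 2.21 g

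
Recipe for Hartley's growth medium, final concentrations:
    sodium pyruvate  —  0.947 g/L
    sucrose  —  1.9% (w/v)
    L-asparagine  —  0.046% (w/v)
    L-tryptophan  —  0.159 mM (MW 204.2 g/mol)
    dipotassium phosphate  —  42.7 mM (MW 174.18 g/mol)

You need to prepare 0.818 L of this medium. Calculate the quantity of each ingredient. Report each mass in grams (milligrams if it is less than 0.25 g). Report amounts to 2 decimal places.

sodium pyruvate 0.77 g; sucrose 15.54 g; L-asparagine 0.38 g; L-tryptophan 26.56 mg; dipotassium phosphate 6.08 g

Scale factor relative to 1 L: 0.818.
sodium pyruvate: 0.947 g/L × 0.818 L = 0.77 g
sucrose: 1.9 g per 100 mL × 818 mL ÷ 100 = 15.54 g
L-asparagine: 0.046% w/v = 0.46 g/L → 0.46 × 0.818 L = 0.38 g
L-tryptophan: 0.159 mmol/L × 204.2 mg/mmol × 0.818 L = 26.56 mg
dipotassium phosphate: 42.7 mmol/L × 174.18 g/mol × 0.818 L ÷ 1000 = 6.08 g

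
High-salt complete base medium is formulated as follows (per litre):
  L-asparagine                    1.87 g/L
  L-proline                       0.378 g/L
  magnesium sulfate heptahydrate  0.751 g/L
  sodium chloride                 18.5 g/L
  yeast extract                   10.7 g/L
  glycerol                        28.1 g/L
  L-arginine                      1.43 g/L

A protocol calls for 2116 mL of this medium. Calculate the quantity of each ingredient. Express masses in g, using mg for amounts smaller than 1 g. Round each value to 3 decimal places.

L-asparagine 3.957 g; L-proline 799.848 mg; magnesium sulfate heptahydrate 1.589 g; sodium chloride 39.146 g; yeast extract 22.641 g; glycerol 59.460 g; L-arginine 3.026 g

Scale factor relative to 1 L: 2.116.
L-asparagine: 1.87 g/L × 2.116 L = 3.957 g
L-proline: 0.378 g/L × 2.116 L = 0.799848 g = 799.848 mg
magnesium sulfate heptahydrate: 0.751 g/L × 2.116 L = 1.589 g
sodium chloride: 18.5 g/L × 2.116 L = 39.146 g
yeast extract: 10.7 g/L × 2.116 L = 22.641 g
glycerol: 28.1 g/L × 2.116 L = 59.460 g
L-arginine: 1.43 g/L × 2.116 L = 3.026 g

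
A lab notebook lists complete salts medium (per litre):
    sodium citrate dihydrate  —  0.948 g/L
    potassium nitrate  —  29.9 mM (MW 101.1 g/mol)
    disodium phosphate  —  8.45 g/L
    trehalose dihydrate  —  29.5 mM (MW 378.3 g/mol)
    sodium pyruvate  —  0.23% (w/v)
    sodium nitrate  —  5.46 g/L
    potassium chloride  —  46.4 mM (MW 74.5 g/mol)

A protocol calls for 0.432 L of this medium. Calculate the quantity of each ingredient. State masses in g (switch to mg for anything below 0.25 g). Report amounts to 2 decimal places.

sodium citrate dihydrate 0.41 g; potassium nitrate 1.31 g; disodium phosphate 3.65 g; trehalose dihydrate 4.82 g; sodium pyruvate 0.99 g; sodium nitrate 2.36 g; potassium chloride 1.49 g

Scale factor relative to 1 L: 0.432.
sodium citrate dihydrate: 0.948 g/L × 0.432 L = 0.41 g
potassium nitrate: 29.9 mmol/L × 101.1 g/mol × 0.432 L ÷ 1000 = 1.31 g
disodium phosphate: 8.45 g/L × 0.432 L = 3.65 g
trehalose dihydrate: 29.5 mmol/L × 378.3 g/mol × 0.432 L ÷ 1000 = 4.82 g
sodium pyruvate: 0.23 g per 100 mL × 432 mL ÷ 100 = 0.99 g
sodium nitrate: 5.46 g/L × 0.432 L = 2.36 g
potassium chloride: 46.4 mmol/L × 74.5 g/mol × 0.432 L ÷ 1000 = 1.49 g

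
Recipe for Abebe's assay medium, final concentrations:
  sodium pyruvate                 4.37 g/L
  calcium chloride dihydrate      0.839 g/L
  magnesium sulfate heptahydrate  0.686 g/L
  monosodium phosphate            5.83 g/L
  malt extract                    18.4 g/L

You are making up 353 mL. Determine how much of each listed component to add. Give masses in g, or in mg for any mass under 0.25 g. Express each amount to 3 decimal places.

sodium pyruvate 1.543 g; calcium chloride dihydrate 0.296 g; magnesium sulfate heptahydrate 242.158 mg; monosodium phosphate 2.058 g; malt extract 6.495 g

Scale factor relative to 1 L: 0.353.
sodium pyruvate: 4.37 g/L × 0.353 L = 1.543 g
calcium chloride dihydrate: 0.839 g/L × 0.353 L = 0.296 g
magnesium sulfate heptahydrate: 0.686 g/L × 0.353 L = 0.242158 g = 242.158 mg
monosodium phosphate: 5.83 g/L × 0.353 L = 2.058 g
malt extract: 18.4 g/L × 0.353 L = 6.495 g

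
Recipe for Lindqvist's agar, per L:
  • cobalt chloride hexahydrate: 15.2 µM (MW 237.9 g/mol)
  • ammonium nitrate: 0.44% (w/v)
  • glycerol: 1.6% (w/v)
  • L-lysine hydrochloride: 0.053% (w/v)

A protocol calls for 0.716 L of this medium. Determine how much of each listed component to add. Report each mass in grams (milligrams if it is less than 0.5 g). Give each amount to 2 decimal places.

Working volume: 0.716 L.
cobalt chloride hexahydrate: 15.2 µmol/L × 237.9 g/mol × 0.716 L ÷ 1000 = 2.59 mg
ammonium nitrate: 0.44% w/v = 4.4 g/L → 4.4 × 0.716 L = 3.15 g
glycerol: 1.6 g per 100 mL × 716 mL ÷ 100 = 11.46 g
L-lysine hydrochloride: 0.053 g per 100 mL × 716 mL ÷ 100 = 0.37948 g = 379.48 mg

cobalt chloride hexahydrate 2.59 mg; ammonium nitrate 3.15 g; glycerol 11.46 g; L-lysine hydrochloride 379.48 mg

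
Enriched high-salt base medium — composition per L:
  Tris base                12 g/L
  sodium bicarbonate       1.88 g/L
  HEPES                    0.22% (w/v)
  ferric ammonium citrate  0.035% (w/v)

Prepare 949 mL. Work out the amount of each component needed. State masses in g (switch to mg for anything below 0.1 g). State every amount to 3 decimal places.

Scale factor relative to 1 L: 0.949.
Tris base: 12 g/L × 0.949 L = 11.388 g
sodium bicarbonate: 1.88 g/L × 0.949 L = 1.784 g
HEPES: 0.22 g per 100 mL × 949 mL ÷ 100 = 2.088 g
ferric ammonium citrate: 0.035 g per 100 mL × 949 mL ÷ 100 = 0.332 g

Tris base 11.388 g; sodium bicarbonate 1.784 g; HEPES 2.088 g; ferric ammonium citrate 0.332 g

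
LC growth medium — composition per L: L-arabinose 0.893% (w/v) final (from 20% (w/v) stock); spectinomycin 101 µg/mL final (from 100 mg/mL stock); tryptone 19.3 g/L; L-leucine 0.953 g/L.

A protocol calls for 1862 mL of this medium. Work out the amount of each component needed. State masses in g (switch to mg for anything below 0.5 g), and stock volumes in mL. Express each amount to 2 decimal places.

L-arabinose 83.14 mL; spectinomycin 1.88 mL; tryptone 35.94 g; L-leucine 1.77 g

Scale factor relative to 1 L: 1.862.
L-arabinose: C1V1 = C2V2 → 0.893% ÷ 20% × 1862 mL = 83.14 mL
spectinomycin: C1V1 = C2V2 → 101 µg/mL × 1862 mL ÷ 100000 µg/mL = 1.88 mL
tryptone: 19.3 g/L × 1.862 L = 35.94 g
L-leucine: 0.953 g/L × 1.862 L = 1.77 g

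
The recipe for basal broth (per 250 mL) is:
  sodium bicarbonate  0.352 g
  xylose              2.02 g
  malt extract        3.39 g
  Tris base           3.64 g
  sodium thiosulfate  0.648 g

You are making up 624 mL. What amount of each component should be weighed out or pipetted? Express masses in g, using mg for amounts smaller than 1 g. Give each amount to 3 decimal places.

sodium bicarbonate 878.592 mg; xylose 5.042 g; malt extract 8.461 g; Tris base 9.085 g; sodium thiosulfate 1.617 g

Ratio of target to recipe volume: 624 / 250 = 2.496.
sodium bicarbonate: 0.352 g × (624 mL / 250 mL) = 0.878592 g = 878.592 mg
xylose: 2.02 g × (624 mL / 250 mL) = 5.042 g
malt extract: 3.39 g × (624 mL / 250 mL) = 8.461 g
Tris base: 3.64 g × (624 mL / 250 mL) = 9.085 g
sodium thiosulfate: 0.648 g × (624 mL / 250 mL) = 1.617 g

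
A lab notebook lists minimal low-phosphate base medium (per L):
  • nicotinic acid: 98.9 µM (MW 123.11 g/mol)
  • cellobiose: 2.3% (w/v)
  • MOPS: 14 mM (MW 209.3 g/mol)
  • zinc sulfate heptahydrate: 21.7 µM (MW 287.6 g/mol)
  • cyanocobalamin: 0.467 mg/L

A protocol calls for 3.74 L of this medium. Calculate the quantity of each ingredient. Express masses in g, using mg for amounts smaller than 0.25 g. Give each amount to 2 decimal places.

Scale factor relative to 1 L: 3.74.
nicotinic acid: 98.9 µmol/L × 123.11 g/mol × 3.74 L ÷ 1000 = 45.54 mg
cellobiose: 2.3 g per 100 mL × 3740 mL ÷ 100 = 86.02 g
MOPS: 14 mmol/L × 209.3 g/mol × 3.74 L ÷ 1000 = 10.96 g
zinc sulfate heptahydrate: 21.7 µmol/L × 287.6 g/mol × 3.74 L ÷ 1000 = 23.34 mg
cyanocobalamin: 0.467 mg/L × 3.74 L = 1.75 mg

nicotinic acid 45.54 mg; cellobiose 86.02 g; MOPS 10.96 g; zinc sulfate heptahydrate 23.34 mg; cyanocobalamin 1.75 mg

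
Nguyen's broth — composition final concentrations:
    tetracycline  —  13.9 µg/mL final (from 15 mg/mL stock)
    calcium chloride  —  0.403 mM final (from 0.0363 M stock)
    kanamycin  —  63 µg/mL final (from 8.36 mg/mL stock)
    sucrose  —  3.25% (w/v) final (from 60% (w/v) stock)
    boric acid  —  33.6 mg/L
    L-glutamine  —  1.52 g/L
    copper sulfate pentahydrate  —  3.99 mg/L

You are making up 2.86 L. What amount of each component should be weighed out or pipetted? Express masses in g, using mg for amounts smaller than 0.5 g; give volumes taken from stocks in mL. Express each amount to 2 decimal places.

Scale factor relative to 1 L: 2.86.
tetracycline: dilute stock: 13.9 µg/mL × 2860 mL ÷ 15000 µg/mL = 2.65 mL
calcium chloride: dilute stock: 0.403 mM × 2860 mL ÷ 36.3 mM = 31.75 mL
kanamycin: V = C2·V2/C1 = 63 µg/mL × 2860 mL ÷ 8360 µg/mL = 21.55 mL
sucrose: dilute stock: 3.25% ÷ 60% × 2860 mL = 154.92 mL
boric acid: 33.6 mg/L × 2.86 L = 96.10 mg
L-glutamine: 1.52 g/L × 2.86 L = 4.35 g
copper sulfate pentahydrate: 3.99 mg/L × 2.86 L = 11.41 mg

tetracycline 2.65 mL; calcium chloride 31.75 mL; kanamycin 21.55 mL; sucrose 154.92 mL; boric acid 96.10 mg; L-glutamine 4.35 g; copper sulfate pentahydrate 11.41 mg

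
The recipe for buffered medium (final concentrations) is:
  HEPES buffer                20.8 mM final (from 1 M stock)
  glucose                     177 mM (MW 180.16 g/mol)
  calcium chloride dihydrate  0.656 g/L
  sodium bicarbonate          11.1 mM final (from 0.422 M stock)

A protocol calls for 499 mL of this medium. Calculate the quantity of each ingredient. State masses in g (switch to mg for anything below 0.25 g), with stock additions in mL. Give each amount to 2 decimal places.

HEPES buffer 10.38 mL; glucose 15.91 g; calcium chloride dihydrate 0.33 g; sodium bicarbonate 13.13 mL

Scale factor relative to 1 L: 0.499.
HEPES buffer: dilute stock: 20.8 mM × 499 mL ÷ 1000 mM = 10.38 mL
glucose: 177 mmol/L × 180.16 g/mol × 0.499 L ÷ 1000 = 15.91 g
calcium chloride dihydrate: 0.656 g/L × 0.499 L = 0.33 g
sodium bicarbonate: dilute stock: 11.1 mM × 499 mL ÷ 422 mM = 13.13 mL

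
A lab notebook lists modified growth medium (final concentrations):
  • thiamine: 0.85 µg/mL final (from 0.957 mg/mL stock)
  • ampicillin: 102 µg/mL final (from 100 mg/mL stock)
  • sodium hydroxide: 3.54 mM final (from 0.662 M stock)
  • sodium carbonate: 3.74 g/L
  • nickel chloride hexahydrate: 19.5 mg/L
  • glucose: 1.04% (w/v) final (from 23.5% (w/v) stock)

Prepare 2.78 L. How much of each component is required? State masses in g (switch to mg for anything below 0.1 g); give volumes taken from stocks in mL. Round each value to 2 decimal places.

Scale factor relative to 1 L: 2.78.
thiamine: dilute stock: 0.85 µg/mL × 2780 mL ÷ 957 µg/mL = 2.47 mL
ampicillin: C1V1 = C2V2 → 102 µg/mL × 2780 mL ÷ 100000 µg/mL = 2.84 mL
sodium hydroxide: dilute stock: 3.54 mM × 2780 mL ÷ 662 mM = 14.87 mL
sodium carbonate: 3.74 g/L × 2.78 L = 10.40 g
nickel chloride hexahydrate: 19.5 mg/L × 2.78 L = 54.21 mg
glucose: C1V1 = C2V2 → 1.04% ÷ 23.5% × 2780 mL = 123.03 mL

thiamine 2.47 mL; ampicillin 2.84 mL; sodium hydroxide 14.87 mL; sodium carbonate 10.40 g; nickel chloride hexahydrate 54.21 mg; glucose 123.03 mL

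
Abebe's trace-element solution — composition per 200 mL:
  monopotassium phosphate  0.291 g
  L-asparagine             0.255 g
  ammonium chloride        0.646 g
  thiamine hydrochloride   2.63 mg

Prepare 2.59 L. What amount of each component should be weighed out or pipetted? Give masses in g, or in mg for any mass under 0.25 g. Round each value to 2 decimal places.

monopotassium phosphate 3.77 g; L-asparagine 3.30 g; ammonium chloride 8.37 g; thiamine hydrochloride 34.06 mg

Ratio of target to recipe volume: 2590 / 200 = 12.95.
monopotassium phosphate: 0.291 g × (2590 mL / 200 mL) = 3.77 g
L-asparagine: 0.255 g × (2590 mL / 200 mL) = 3.30 g
ammonium chloride: 0.646 g × (2590 mL / 200 mL) = 8.37 g
thiamine hydrochloride: 2.63 mg × (2590 mL / 200 mL) = 34.06 mg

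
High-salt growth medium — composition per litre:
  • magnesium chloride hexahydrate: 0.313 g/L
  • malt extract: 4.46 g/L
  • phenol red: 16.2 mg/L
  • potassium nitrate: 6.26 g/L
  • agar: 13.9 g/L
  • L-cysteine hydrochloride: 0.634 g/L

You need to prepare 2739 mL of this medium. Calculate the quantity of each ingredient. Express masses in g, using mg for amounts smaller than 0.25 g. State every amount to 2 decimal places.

Target volume = 2739 mL = 2.739 L.
magnesium chloride hexahydrate: 0.313 g/L × 2.739 L = 0.86 g
malt extract: 4.46 g/L × 2.739 L = 12.22 g
phenol red: 16.2 mg/L × 2.739 L = 44.37 mg
potassium nitrate: 6.26 g/L × 2.739 L = 17.15 g
agar: 13.9 g/L × 2.739 L = 38.07 g
L-cysteine hydrochloride: 0.634 g/L × 2.739 L = 1.74 g

magnesium chloride hexahydrate 0.86 g; malt extract 12.22 g; phenol red 44.37 mg; potassium nitrate 17.15 g; agar 38.07 g; L-cysteine hydrochloride 1.74 g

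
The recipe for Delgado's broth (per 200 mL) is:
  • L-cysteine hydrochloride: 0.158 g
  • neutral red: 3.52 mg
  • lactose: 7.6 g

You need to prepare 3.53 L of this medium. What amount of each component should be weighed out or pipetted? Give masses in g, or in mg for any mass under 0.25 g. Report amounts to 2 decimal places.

Ratio of target to recipe volume: 3530 / 200 = 17.65.
L-cysteine hydrochloride: 0.158 g × (3530 mL / 200 mL) = 2.79 g
neutral red: 3.52 mg × (3530 mL / 200 mL) = 62.13 mg
lactose: 7.6 g × (3530 mL / 200 mL) = 134.14 g

L-cysteine hydrochloride 2.79 g; neutral red 62.13 mg; lactose 134.14 g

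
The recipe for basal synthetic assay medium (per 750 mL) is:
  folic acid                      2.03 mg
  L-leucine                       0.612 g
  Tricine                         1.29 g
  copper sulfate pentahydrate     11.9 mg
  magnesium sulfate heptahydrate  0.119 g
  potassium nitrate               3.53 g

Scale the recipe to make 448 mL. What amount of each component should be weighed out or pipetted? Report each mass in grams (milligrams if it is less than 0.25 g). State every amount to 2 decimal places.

Scale factor = 448 mL / 750 mL = 0.597333.
folic acid: 2.03 mg × (448 mL / 750 mL) = 1.21 mg
L-leucine: 0.612 g × (448 mL / 750 mL) = 0.37 g
Tricine: 1.29 g × (448 mL / 750 mL) = 0.77 g
copper sulfate pentahydrate: 11.9 mg × (448 mL / 750 mL) = 7.11 mg
magnesium sulfate heptahydrate: 0.119 g × (448 mL / 750 mL) = 0.0710827 g = 71.08 mg
potassium nitrate: 3.53 g × (448 mL / 750 mL) = 2.11 g

folic acid 1.21 mg; L-leucine 0.37 g; Tricine 0.77 g; copper sulfate pentahydrate 7.11 mg; magnesium sulfate heptahydrate 71.08 mg; potassium nitrate 2.11 g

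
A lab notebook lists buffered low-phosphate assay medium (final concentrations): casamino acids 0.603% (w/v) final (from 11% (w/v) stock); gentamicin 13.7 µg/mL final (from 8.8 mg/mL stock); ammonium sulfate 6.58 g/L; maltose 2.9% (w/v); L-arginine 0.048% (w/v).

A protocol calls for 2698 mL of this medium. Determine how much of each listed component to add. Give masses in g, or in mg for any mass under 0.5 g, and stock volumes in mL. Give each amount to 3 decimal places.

Scale factor relative to 1 L: 2.698.
casamino acids: V = C2·V2/C1 = 0.603% ÷ 11% × 2698 mL = 147.899 mL
gentamicin: dilute stock: 13.7 µg/mL × 2698 mL ÷ 8800 µg/mL = 4.200 mL
ammonium sulfate: 6.58 g/L × 2.698 L = 17.753 g
maltose: 2.9% w/v = 29 g/L → 29 × 2.698 L = 78.242 g
L-arginine: 0.048% w/v = 0.48 g/L → 0.48 × 2.698 L = 1.295 g

casamino acids 147.899 mL; gentamicin 4.200 mL; ammonium sulfate 17.753 g; maltose 78.242 g; L-arginine 1.295 g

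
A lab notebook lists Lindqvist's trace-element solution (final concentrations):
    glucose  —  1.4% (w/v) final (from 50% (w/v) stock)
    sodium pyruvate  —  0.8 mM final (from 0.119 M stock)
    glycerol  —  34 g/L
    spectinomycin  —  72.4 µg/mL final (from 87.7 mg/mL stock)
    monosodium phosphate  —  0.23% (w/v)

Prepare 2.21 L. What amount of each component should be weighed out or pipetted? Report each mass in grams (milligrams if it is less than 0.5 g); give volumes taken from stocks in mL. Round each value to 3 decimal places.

glucose 61.880 mL; sodium pyruvate 14.857 mL; glycerol 75.140 g; spectinomycin 1.824 mL; monosodium phosphate 5.083 g

Scale factor relative to 1 L: 2.21.
glucose: V = C2·V2/C1 = 1.4% ÷ 50% × 2210 mL = 61.880 mL
sodium pyruvate: dilute stock: 0.8 mM × 2210 mL ÷ 119 mM = 14.857 mL
glycerol: 34 g/L × 2.21 L = 75.140 g
spectinomycin: dilute stock: 72.4 µg/mL × 2210 mL ÷ 87700 µg/mL = 1.824 mL
monosodium phosphate: 0.23% w/v = 2.3 g/L → 2.3 × 2.21 L = 5.083 g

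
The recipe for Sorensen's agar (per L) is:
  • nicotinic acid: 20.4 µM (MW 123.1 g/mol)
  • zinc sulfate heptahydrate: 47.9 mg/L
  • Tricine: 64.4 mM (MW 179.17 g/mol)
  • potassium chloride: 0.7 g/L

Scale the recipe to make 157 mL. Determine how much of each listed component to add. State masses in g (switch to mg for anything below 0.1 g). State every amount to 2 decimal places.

nicotinic acid 0.39 mg; zinc sulfate heptahydrate 7.52 mg; Tricine 1.81 g; potassium chloride 0.11 g

Working volume: 157 mL = 0.157 L.
nicotinic acid: 20.4 µmol/L × 123.1 g/mol × 0.157 L ÷ 1000 = 0.39 mg
zinc sulfate heptahydrate: 47.9 mg/L × 0.157 L = 7.52 mg
Tricine: 64.4 mmol/L × 179.17 g/mol × 0.157 L ÷ 1000 = 1.81 g
potassium chloride: 0.7 g/L × 0.157 L = 0.11 g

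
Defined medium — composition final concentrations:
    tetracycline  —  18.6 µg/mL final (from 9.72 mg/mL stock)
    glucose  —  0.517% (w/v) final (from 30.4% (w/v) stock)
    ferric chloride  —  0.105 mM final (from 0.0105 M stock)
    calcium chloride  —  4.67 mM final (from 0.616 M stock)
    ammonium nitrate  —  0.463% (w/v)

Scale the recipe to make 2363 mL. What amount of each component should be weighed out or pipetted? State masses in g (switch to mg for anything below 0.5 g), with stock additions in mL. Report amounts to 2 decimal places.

Working volume: 2363 mL = 2.363 L.
tetracycline: C1V1 = C2V2 → 18.6 µg/mL × 2363 mL ÷ 9720 µg/mL = 4.52 mL
glucose: V = C2·V2/C1 = 0.517% ÷ 30.4% × 2363 mL = 40.19 mL
ferric chloride: C1V1 = C2V2 → 0.105 mM × 2363 mL ÷ 10.5 mM = 23.63 mL
calcium chloride: V = C2·V2/C1 = 4.67 mM × 2363 mL ÷ 616 mM = 17.91 mL
ammonium nitrate: 0.463 g per 100 mL × 2363 mL ÷ 100 = 10.94 g

tetracycline 4.52 mL; glucose 40.19 mL; ferric chloride 23.63 mL; calcium chloride 17.91 mL; ammonium nitrate 10.94 g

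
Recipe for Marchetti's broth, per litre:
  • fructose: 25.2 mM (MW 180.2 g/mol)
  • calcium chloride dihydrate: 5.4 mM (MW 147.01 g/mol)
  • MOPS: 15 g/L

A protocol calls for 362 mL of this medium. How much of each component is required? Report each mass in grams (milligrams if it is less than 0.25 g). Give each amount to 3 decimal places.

Scale factor relative to 1 L: 0.362.
fructose: 25.2 mmol/L × 180.2 g/mol × 0.362 L ÷ 1000 = 1.644 g
calcium chloride dihydrate: 5.4 mmol/L × 147.01 g/mol × 0.362 L ÷ 1000 = 0.287 g
MOPS: 15 g/L × 0.362 L = 5.430 g

fructose 1.644 g; calcium chloride dihydrate 0.287 g; MOPS 5.430 g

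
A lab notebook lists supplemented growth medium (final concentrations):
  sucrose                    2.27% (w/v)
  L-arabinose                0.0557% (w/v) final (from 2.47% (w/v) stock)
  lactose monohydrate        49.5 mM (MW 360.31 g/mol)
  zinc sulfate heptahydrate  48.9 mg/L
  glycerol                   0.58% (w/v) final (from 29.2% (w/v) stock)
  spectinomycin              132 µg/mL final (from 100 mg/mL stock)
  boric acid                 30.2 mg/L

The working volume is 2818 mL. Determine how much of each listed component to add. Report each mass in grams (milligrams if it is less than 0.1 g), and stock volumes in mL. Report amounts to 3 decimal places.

Working volume: 2818 mL = 2.818 L.
sucrose: 2.27 g per 100 mL × 2818 mL ÷ 100 = 63.969 g
L-arabinose: V = C2·V2/C1 = 0.0557% ÷ 2.47% × 2818 mL = 63.548 mL
lactose monohydrate: 49.5 mmol/L × 360.31 g/mol × 2.818 L ÷ 1000 = 50.260 g
zinc sulfate heptahydrate: 48.9 mg/L × 2.818 L = 137.8 mg = 0.138 g
glycerol: V = C2·V2/C1 = 0.58% ÷ 29.2% × 2818 mL = 55.974 mL
spectinomycin: C1V1 = C2V2 → 132 µg/mL × 2818 mL ÷ 100000 µg/mL = 3.720 mL
boric acid: 30.2 mg/L × 2.818 L = 85.104 mg

sucrose 63.969 g; L-arabinose 63.548 mL; lactose monohydrate 50.260 g; zinc sulfate heptahydrate 0.138 g; glycerol 55.974 mL; spectinomycin 3.720 mL; boric acid 85.104 mg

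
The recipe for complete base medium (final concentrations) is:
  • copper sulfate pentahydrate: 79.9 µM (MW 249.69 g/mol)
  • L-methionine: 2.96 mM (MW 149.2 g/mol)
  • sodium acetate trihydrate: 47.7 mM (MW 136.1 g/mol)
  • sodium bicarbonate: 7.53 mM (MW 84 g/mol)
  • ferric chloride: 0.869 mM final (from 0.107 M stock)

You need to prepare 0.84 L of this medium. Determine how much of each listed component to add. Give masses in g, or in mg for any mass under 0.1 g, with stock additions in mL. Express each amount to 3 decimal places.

Scale factor relative to 1 L: 0.84.
copper sulfate pentahydrate: 79.9 µmol/L × 249.69 g/mol × 0.84 L ÷ 1000 = 16.758 mg
L-methionine: 2.96 mmol/L × 149.2 g/mol × 0.84 L ÷ 1000 = 0.371 g
sodium acetate trihydrate: 47.7 mmol/L × 136.1 g/mol × 0.84 L ÷ 1000 = 5.453 g
sodium bicarbonate: 7.53 mmol/L × 84 g/mol × 0.84 L ÷ 1000 = 0.531 g
ferric chloride: V = C2·V2/C1 = 0.869 mM × 840 mL ÷ 107 mM = 6.822 mL

copper sulfate pentahydrate 16.758 mg; L-methionine 0.371 g; sodium acetate trihydrate 5.453 g; sodium bicarbonate 0.531 g; ferric chloride 6.822 mL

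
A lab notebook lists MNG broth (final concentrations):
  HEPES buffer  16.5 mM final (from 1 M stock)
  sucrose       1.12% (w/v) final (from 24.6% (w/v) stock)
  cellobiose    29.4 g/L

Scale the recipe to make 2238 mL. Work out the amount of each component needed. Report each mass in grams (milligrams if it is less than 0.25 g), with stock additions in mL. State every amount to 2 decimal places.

Working volume: 2238 mL = 2.238 L.
HEPES buffer: V = C2·V2/C1 = 16.5 mM × 2238 mL ÷ 1000 mM = 36.93 mL
sucrose: C1V1 = C2V2 → 1.12% ÷ 24.6% × 2238 mL = 101.89 mL
cellobiose: 29.4 g/L × 2.238 L = 65.80 g

HEPES buffer 36.93 mL; sucrose 101.89 mL; cellobiose 65.80 g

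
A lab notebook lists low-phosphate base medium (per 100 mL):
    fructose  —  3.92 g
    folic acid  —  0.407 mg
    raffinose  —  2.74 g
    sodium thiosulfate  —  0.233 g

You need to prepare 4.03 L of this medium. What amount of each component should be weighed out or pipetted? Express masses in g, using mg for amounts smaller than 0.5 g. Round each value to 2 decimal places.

Ratio of target to recipe volume: 4030 / 100 = 40.3.
fructose: 3.92 g × (4030 mL / 100 mL) = 157.98 g
folic acid: 0.407 mg × (4030 mL / 100 mL) = 16.40 mg
raffinose: 2.74 g × (4030 mL / 100 mL) = 110.42 g
sodium thiosulfate: 0.233 g × (4030 mL / 100 mL) = 9.39 g

fructose 157.98 g; folic acid 16.40 mg; raffinose 110.42 g; sodium thiosulfate 9.39 g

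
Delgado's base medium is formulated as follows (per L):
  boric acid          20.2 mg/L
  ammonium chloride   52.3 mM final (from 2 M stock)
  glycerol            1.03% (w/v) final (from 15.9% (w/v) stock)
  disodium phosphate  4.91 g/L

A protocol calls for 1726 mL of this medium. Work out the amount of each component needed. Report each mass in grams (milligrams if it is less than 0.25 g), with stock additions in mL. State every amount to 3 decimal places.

boric acid 34.865 mg; ammonium chloride 45.135 mL; glycerol 111.810 mL; disodium phosphate 8.475 g

Target volume = 1726 mL = 1.726 L.
boric acid: 20.2 mg/L × 1.726 L = 34.865 mg
ammonium chloride: V = C2·V2/C1 = 52.3 mM × 1726 mL ÷ 2000 mM = 45.135 mL
glycerol: C1V1 = C2V2 → 1.03% ÷ 15.9% × 1726 mL = 111.810 mL
disodium phosphate: 4.91 g/L × 1.726 L = 8.475 g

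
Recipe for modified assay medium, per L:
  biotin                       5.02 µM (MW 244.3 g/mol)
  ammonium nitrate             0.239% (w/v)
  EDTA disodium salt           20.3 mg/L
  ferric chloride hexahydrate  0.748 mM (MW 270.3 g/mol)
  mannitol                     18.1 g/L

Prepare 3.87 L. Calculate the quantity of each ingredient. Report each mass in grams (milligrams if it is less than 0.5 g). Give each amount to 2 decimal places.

biotin 4.75 mg; ammonium nitrate 9.25 g; EDTA disodium salt 78.56 mg; ferric chloride hexahydrate 0.78 g; mannitol 70.05 g

Scale factor relative to 1 L: 3.87.
biotin: 5.02 µmol/L × 244.3 g/mol × 3.87 L ÷ 1000 = 4.75 mg
ammonium nitrate: 0.239 g per 100 mL × 3870 mL ÷ 100 = 9.25 g
EDTA disodium salt: 20.3 mg/L × 3.87 L = 78.56 mg
ferric chloride hexahydrate: 0.748 mmol/L × 270.3 g/mol × 3.87 L ÷ 1000 = 0.78 g
mannitol: 18.1 g/L × 3.87 L = 70.05 g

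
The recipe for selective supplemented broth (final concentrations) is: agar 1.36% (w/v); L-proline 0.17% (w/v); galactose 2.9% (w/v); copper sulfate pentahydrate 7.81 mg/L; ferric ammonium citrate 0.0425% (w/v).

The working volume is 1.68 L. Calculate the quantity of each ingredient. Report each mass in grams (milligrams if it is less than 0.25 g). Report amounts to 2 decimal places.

agar 22.85 g; L-proline 2.86 g; galactose 48.72 g; copper sulfate pentahydrate 13.12 mg; ferric ammonium citrate 0.71 g

Working volume: 1.68 L.
agar: 1.36 g per 100 mL × 1680 mL ÷ 100 = 22.85 g
L-proline: 0.17% w/v = 1.7 g/L → 1.7 × 1.68 L = 2.86 g
galactose: 2.9% w/v = 29 g/L → 29 × 1.68 L = 48.72 g
copper sulfate pentahydrate: 7.81 mg/L × 1.68 L = 13.12 mg
ferric ammonium citrate: 0.0425% w/v = 0.425 g/L → 0.425 × 1.68 L = 0.71 g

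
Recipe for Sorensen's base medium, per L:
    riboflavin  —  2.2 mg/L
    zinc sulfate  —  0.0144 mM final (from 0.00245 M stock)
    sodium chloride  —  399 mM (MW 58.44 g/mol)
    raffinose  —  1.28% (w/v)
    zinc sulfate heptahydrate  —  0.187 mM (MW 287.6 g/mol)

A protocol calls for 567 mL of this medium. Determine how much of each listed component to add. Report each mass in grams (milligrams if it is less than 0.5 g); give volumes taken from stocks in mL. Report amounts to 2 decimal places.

Scale factor relative to 1 L: 0.567.
riboflavin: 2.2 mg/L × 0.567 L = 1.25 mg
zinc sulfate: V = C2·V2/C1 = 0.0144 mM × 567 mL ÷ 2.45 mM = 3.33 mL
sodium chloride: 399 mmol/L × 58.44 g/mol × 0.567 L ÷ 1000 = 13.22 g
raffinose: 1.28 g per 100 mL × 567 mL ÷ 100 = 7.26 g
zinc sulfate heptahydrate: 0.187 mmol/L × 287.6 mg/mmol × 0.567 L = 30.49 mg

riboflavin 1.25 mg; zinc sulfate 3.33 mL; sodium chloride 13.22 g; raffinose 7.26 g; zinc sulfate heptahydrate 30.49 mg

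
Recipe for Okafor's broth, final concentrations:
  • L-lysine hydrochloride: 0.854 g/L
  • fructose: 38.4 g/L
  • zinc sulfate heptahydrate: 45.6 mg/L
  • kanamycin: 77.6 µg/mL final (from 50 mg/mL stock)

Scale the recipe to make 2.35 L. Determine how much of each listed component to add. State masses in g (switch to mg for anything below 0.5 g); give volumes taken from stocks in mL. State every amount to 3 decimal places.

L-lysine hydrochloride 2.007 g; fructose 90.240 g; zinc sulfate heptahydrate 107.160 mg; kanamycin 3.647 mL

Working volume: 2.35 L.
L-lysine hydrochloride: 0.854 g/L × 2.35 L = 2.007 g
fructose: 38.4 g/L × 2.35 L = 90.240 g
zinc sulfate heptahydrate: 45.6 mg/L × 2.35 L = 107.160 mg
kanamycin: V = C2·V2/C1 = 77.6 µg/mL × 2350 mL ÷ 50000 µg/mL = 3.647 mL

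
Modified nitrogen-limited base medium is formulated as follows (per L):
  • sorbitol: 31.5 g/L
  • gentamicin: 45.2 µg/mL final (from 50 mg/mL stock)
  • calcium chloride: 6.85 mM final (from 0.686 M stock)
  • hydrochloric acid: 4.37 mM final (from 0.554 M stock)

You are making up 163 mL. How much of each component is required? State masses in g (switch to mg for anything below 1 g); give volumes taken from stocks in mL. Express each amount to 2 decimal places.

sorbitol 5.13 g; gentamicin 0.15 mL; calcium chloride 1.63 mL; hydrochloric acid 1.29 mL

Scale factor relative to 1 L: 0.163.
sorbitol: 31.5 g/L × 0.163 L = 5.13 g
gentamicin: C1V1 = C2V2 → 45.2 µg/mL × 163 mL ÷ 50000 µg/mL = 0.15 mL
calcium chloride: C1V1 = C2V2 → 6.85 mM × 163 mL ÷ 686 mM = 1.63 mL
hydrochloric acid: V = C2·V2/C1 = 4.37 mM × 163 mL ÷ 554 mM = 1.29 mL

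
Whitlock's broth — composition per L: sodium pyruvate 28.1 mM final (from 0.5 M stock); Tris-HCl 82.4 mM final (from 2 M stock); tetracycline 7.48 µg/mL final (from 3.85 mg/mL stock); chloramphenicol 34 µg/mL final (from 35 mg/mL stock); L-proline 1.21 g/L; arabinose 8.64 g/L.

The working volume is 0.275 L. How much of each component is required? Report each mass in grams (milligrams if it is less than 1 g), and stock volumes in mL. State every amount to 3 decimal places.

sodium pyruvate 15.455 mL; Tris-HCl 11.330 mL; tetracycline 0.534 mL; chloramphenicol 0.267 mL; L-proline 332.750 mg; arabinose 2.376 g

Scale factor relative to 1 L: 0.275.
sodium pyruvate: V = C2·V2/C1 = 28.1 mM × 275 mL ÷ 500 mM = 15.455 mL
Tris-HCl: dilute stock: 82.4 mM × 275 mL ÷ 2000 mM = 11.330 mL
tetracycline: dilute stock: 7.48 µg/mL × 275 mL ÷ 3850 µg/mL = 0.534 mL
chloramphenicol: C1V1 = C2V2 → 34 µg/mL × 275 mL ÷ 35000 µg/mL = 0.267 mL
L-proline: 1.21 g/L × 0.275 L = 0.33275 g = 332.750 mg
arabinose: 8.64 g/L × 0.275 L = 2.376 g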